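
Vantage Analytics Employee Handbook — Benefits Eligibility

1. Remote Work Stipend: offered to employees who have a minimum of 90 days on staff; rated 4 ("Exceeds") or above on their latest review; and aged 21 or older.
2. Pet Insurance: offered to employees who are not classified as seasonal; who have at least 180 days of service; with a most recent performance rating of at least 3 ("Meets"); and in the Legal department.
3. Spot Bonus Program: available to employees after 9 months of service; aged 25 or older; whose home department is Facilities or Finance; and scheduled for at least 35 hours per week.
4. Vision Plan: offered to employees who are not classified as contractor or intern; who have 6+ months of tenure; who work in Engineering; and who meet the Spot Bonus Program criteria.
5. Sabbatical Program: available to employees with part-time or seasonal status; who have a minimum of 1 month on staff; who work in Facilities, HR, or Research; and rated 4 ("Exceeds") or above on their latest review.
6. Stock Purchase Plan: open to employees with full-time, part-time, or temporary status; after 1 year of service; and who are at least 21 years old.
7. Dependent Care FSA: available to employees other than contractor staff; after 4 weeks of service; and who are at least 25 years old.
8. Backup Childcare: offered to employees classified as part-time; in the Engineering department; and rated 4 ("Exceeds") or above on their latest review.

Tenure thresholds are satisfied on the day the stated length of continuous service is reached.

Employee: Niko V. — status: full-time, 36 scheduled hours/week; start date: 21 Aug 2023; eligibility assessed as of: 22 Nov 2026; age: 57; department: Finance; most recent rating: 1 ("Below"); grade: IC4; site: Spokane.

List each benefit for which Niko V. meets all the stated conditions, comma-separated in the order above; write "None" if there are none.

Spot Bonus Program, Stock Purchase Plan, Dependent Care FSA

Service from 21 Aug 2023 to 22 Nov 2026: 1189 days.
Remote Work Stipend — service 1189 days ≥ 90 days ✓; rating 1 < 4 ✗ → not eligible.
Pet Insurance — status full-time ✓ (not excluded); service 1189 days ≥ 180 days ✓; rating 1 < 3 ✗ → not eligible.
Spot Bonus Program — service 1189 days ≥ 9 months (≈270 days) ✓; age 57 ≥ 25 ✓; dept Finance ✓; 36 hrs/wk ≥ 35 ✓ → eligible.
Vision Plan — status full-time ✓ (not excluded); service 1189 days ≥ 6 months (≈180 days) ✓; dept Finance ✗ → not eligible.
Sabbatical Program — status full-time ✗ (requires part-time or seasonal) → not eligible.
Stock Purchase Plan — status full-time ✓; service 1189 days ≥ 1 year (≈365 days) ✓; age 57 ≥ 21 ✓ → eligible.
Dependent Care FSA — status full-time ✓ (not excluded); service 1189 days ≥ 4 weeks (≈28 days) ✓; age 57 ≥ 25 ✓ → eligible.
Backup Childcare — status full-time ✗ (requires part-time) → not eligible.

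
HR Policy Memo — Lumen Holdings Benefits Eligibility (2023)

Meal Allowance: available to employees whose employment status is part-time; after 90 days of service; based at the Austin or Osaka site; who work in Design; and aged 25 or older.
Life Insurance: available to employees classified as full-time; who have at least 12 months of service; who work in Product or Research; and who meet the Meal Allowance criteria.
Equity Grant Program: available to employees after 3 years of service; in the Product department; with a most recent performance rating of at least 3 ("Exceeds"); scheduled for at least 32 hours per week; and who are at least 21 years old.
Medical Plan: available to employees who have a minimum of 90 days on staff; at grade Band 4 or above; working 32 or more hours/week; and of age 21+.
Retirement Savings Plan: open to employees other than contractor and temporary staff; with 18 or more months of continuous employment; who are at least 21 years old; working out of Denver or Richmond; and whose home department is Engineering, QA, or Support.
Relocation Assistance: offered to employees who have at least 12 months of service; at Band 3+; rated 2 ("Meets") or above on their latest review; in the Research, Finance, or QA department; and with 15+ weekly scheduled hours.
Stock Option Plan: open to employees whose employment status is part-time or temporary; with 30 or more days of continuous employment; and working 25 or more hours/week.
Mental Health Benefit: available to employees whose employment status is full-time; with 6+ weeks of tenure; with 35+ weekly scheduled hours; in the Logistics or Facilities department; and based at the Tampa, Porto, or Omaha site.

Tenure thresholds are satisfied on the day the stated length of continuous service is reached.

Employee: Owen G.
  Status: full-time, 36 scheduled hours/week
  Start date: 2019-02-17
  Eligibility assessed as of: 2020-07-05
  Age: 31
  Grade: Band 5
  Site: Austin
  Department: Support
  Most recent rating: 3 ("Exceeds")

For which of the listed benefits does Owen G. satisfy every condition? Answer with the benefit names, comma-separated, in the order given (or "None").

Service from 2019-02-17 to 2020-07-05: 504 days.
Meal Allowance — status full-time ✗ (requires part-time) → not eligible.
Life Insurance — status full-time ✓; service 504 days ≥ 12 months (≈360 days) ✓; dept Support ✗ → not eligible.
Equity Grant Program — service 504 days < 3 years (≈1095 days) ✗ → not eligible.
Medical Plan — service 504 days ≥ 90 days ✓; grade Band 5 ≥ Band 4 ✓; 36 hrs/wk ≥ 32 ✓; age 31 ≥ 21 ✓ → eligible.
Retirement Savings Plan — status full-time ✓ (not excluded); service 504 days < 18 months (≈540 days) ✗ → not eligible.
Relocation Assistance — service 504 days ≥ 12 months (≈360 days) ✓; grade Band 5 ≥ Band 3 ✓; rating 3 ≥ 2 ✓; dept Support ✗ → not eligible.
Stock Option Plan — status full-time ✗ (requires part-time or temporary) → not eligible.
Mental Health Benefit — status full-time ✓; service 504 days ≥ 6 weeks (≈42 days) ✓; 36 hrs/wk ≥ 35 ✓; dept Support ✗ → not eligible.

Medical Plan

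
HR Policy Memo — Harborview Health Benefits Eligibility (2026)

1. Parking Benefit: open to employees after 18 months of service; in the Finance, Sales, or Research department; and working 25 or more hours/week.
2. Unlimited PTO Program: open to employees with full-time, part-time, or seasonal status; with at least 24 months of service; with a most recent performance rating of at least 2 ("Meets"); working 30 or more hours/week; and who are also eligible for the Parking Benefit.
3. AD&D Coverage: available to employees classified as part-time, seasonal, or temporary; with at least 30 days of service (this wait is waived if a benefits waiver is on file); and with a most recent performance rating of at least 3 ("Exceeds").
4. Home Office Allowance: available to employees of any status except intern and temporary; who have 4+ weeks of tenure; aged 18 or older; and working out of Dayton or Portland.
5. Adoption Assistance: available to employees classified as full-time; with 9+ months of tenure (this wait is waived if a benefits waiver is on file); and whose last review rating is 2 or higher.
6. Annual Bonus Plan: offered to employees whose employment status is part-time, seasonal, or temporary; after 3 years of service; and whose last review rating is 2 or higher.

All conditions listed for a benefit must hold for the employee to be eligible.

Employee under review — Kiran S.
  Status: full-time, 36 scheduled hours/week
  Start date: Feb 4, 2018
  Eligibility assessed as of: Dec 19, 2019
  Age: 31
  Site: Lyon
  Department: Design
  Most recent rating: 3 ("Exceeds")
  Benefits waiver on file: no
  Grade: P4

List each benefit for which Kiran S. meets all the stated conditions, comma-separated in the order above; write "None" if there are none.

Adoption Assistance

Service from Feb 4, 2018 to Dec 19, 2019: 683 days.
Parking Benefit — service 683 days ≥ 18 months (≈540 days) ✓; dept Design ✗ → not eligible.
Unlimited PTO Program — status full-time ✓; service 683 days < 24 months (≈720 days) ✗ → not eligible.
AD&D Coverage — status full-time ✗ (requires part-time, seasonal, or temporary) → not eligible.
Home Office Allowance — status full-time ✓ (not excluded); service 683 days ≥ 4 weeks (≈28 days) ✓; age 31 ≥ 18 ✓; site Lyon ✗ (not Dayton or Portland) → not eligible.
Adoption Assistance — status full-time ✓; no waiver, service 683 days ≥ 9 months (≈270 days) ✓; rating 3 ≥ 2 ✓ → eligible.
Annual Bonus Plan — status full-time ✗ (requires part-time, seasonal, or temporary) → not eligible.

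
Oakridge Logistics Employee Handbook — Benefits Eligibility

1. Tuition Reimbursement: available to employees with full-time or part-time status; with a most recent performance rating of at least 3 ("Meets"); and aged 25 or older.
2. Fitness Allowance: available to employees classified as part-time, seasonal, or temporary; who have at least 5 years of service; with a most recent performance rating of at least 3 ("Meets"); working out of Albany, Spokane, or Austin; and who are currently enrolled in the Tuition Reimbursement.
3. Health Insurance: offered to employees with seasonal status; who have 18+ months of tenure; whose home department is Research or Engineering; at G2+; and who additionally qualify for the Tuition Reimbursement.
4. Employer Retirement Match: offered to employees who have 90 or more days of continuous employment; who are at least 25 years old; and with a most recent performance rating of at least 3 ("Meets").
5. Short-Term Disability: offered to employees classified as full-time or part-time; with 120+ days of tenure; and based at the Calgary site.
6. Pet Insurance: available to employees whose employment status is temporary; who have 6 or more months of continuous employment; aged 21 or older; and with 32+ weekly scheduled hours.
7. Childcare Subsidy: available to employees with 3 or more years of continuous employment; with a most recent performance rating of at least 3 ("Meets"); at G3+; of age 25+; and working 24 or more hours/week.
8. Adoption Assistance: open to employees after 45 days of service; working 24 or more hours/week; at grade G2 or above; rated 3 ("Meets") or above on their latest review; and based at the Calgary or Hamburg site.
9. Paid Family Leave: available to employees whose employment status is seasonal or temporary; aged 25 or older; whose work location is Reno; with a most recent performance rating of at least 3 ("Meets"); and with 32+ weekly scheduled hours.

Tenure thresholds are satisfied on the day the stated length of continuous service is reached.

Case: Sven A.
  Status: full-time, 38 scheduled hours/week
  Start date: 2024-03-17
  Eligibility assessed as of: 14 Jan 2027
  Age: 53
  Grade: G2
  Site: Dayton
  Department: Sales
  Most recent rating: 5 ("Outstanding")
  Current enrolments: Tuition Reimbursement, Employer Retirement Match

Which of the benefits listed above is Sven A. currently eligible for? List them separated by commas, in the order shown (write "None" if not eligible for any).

Service from 2024-03-17 to 14 Jan 2027: 1033 days.
Tuition Reimbursement — status full-time ✓; rating 5 ≥ 3 ✓; age 53 ≥ 25 ✓ → eligible.
Fitness Allowance — status full-time ✗ (requires part-time, seasonal, or temporary) → not eligible.
Health Insurance — status full-time ✗ (requires seasonal) → not eligible.
Employer Retirement Match — service 1033 days ≥ 90 days ✓; age 53 ≥ 25 ✓; rating 5 ≥ 3 ✓ → eligible.
Short-Term Disability — status full-time ✓; service 1033 days ≥ 120 days ✓; site Dayton ✗ (not Calgary) → not eligible.
Pet Insurance — status full-time ✗ (requires temporary) → not eligible.
Childcare Subsidy — service 1033 days < 3 years (≈1095 days) ✗ → not eligible.
Adoption Assistance — service 1033 days ≥ 45 days ✓; 38 hrs/wk ≥ 24 ✓; grade G2 ≥ G2 ✓; rating 5 ≥ 3 ✓; site Dayton ✗ (not Calgary or Hamburg) → not eligible.
Paid Family Leave — status full-time ✗ (requires seasonal or temporary) → not eligible.

Tuition Reimbursement, Employer Retirement Match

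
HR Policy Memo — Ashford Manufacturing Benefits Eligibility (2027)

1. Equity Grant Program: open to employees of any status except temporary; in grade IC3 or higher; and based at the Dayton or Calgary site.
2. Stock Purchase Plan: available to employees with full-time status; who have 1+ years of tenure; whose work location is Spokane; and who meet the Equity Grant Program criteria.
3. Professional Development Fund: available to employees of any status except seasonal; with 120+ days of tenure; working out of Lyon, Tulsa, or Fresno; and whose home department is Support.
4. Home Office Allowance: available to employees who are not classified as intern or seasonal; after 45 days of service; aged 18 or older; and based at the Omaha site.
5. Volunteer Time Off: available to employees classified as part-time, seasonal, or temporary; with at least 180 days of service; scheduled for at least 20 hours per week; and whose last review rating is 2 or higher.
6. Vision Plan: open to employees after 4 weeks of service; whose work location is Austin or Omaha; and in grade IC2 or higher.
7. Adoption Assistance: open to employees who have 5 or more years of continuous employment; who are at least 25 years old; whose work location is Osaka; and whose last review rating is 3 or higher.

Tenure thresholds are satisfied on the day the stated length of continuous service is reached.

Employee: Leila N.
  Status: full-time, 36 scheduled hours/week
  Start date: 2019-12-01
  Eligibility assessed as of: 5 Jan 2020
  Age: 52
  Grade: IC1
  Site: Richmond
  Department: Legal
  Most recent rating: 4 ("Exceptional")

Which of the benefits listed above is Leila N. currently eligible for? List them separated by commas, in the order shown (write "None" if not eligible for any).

None

Service from 2019-12-01 to 5 Jan 2020: 35 days.
Equity Grant Program — status full-time ✓ (not excluded); grade IC1 < IC3 ✗ → not eligible.
Stock Purchase Plan — status full-time ✓; service 35 days < 1 year (≈365 days) ✗ → not eligible.
Professional Development Fund — status full-time ✓ (not excluded); service 35 days < 120 days ✗ → not eligible.
Home Office Allowance — status full-time ✓ (not excluded); service 35 days < 45 days ✗ → not eligible.
Volunteer Time Off — status full-time ✗ (requires part-time, seasonal, or temporary) → not eligible.
Vision Plan — service 35 days ≥ 4 weeks (≈28 days) ✓; site Richmond ✗ (not Austin or Omaha) → not eligible.
Adoption Assistance — service 35 days < 5 years (≈1825 days) ✗ → not eligible.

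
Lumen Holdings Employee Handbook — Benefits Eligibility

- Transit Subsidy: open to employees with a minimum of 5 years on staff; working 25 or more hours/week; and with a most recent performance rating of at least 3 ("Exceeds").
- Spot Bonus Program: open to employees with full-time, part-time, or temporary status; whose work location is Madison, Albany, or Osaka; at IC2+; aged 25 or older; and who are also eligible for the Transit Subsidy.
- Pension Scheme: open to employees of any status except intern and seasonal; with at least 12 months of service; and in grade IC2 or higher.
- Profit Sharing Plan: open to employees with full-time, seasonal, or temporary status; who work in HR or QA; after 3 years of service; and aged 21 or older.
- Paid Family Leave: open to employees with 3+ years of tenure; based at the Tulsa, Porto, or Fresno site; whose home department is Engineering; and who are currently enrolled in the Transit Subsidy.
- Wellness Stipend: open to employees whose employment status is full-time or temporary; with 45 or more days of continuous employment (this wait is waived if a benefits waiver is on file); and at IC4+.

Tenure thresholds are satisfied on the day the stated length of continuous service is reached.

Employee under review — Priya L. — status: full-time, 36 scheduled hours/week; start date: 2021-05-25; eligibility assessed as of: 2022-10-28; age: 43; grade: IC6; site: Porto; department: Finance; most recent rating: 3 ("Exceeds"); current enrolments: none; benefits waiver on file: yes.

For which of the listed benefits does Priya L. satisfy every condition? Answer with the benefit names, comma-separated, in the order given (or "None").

Pension Scheme, Wellness Stipend

Service from 2021-05-25 to 2022-10-28: 521 days.
Transit Subsidy — service 521 days < 5 years (≈1825 days) ✗ → not eligible.
Spot Bonus Program — status full-time ✓; site Porto ✗ (not Madison, Albany, or Osaka) → not eligible.
Pension Scheme — status full-time ✓ (not excluded); service 521 days ≥ 12 months (≈360 days) ✓; grade IC6 ≥ IC2 ✓ → eligible.
Profit Sharing Plan — status full-time ✓; dept Finance ✗ → not eligible.
Paid Family Leave — service 521 days < 3 years (≈1095 days) ✗ → not eligible.
Wellness Stipend — status full-time ✓; benefits waiver on file ✓; grade IC6 ≥ IC4 ✓ → eligible.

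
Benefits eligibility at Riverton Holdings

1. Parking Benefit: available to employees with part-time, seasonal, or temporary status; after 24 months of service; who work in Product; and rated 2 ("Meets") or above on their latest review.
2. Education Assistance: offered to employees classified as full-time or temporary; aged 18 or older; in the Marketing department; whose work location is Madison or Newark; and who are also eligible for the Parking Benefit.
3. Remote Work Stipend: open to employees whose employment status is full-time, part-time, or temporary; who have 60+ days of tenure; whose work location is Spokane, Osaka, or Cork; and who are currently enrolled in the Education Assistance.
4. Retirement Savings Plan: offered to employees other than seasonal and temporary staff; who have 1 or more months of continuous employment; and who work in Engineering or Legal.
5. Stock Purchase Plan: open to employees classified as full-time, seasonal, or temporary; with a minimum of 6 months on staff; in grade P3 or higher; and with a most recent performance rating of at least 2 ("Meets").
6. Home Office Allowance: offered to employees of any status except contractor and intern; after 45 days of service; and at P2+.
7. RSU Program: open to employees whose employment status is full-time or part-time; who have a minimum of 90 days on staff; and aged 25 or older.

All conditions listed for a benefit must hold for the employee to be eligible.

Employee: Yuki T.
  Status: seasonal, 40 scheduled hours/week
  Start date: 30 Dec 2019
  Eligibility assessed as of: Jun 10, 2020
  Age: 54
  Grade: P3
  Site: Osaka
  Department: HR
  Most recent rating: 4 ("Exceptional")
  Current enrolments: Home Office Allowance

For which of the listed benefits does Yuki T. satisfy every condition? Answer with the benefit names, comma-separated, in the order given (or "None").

Home Office Allowance

Service from 30 Dec 2019 to Jun 10, 2020: 163 days.
Parking Benefit — status seasonal ✓; service 163 days < 24 months (≈720 days) ✗ → not eligible.
Education Assistance — status seasonal ✗ (requires full-time or temporary) → not eligible.
Remote Work Stipend — status seasonal ✗ (requires full-time, part-time, or temporary) → not eligible.
Retirement Savings Plan — status seasonal ✗ (excluded) → not eligible.
Stock Purchase Plan — status seasonal ✓; service 163 days < 6 months (≈180 days) ✗ → not eligible.
Home Office Allowance — status seasonal ✓ (not excluded); service 163 days ≥ 45 days ✓; grade P3 ≥ P2 ✓ → eligible.
RSU Program — status seasonal ✗ (requires full-time or part-time) → not eligible.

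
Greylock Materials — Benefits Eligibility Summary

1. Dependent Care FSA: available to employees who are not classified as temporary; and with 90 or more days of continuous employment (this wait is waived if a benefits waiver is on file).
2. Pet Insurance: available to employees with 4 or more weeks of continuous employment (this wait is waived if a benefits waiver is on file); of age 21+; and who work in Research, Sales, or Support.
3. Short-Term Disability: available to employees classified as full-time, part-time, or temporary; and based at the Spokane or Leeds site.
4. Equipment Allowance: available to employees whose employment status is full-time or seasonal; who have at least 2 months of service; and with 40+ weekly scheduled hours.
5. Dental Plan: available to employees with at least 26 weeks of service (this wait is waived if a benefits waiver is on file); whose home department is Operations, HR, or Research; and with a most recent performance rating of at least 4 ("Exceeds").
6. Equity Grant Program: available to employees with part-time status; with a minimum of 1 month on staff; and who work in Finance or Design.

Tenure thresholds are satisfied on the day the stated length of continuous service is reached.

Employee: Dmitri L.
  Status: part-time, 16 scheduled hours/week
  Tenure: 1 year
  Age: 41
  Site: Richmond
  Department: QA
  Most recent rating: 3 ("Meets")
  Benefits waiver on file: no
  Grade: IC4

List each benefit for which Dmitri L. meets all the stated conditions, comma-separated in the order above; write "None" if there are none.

Dependent Care FSA — status part-time ✓ (not excluded); no waiver, service 1 year ≥ 90 days ✓ → eligible.
Pet Insurance — no waiver, service 1 year ≥ 4 weeks (≈28 days) ✓; age 41 ≥ 21 ✓; dept QA ✗ → not eligible.
Short-Term Disability — status part-time ✓; site Richmond ✗ (not Spokane or Leeds) → not eligible.
Equipment Allowance — status part-time ✗ (requires full-time or seasonal) → not eligible.
Dental Plan — no waiver, service 1 year ≥ 26 weeks (≈182 days) ✓; dept QA ✗ → not eligible.
Equity Grant Program — status part-time ✓; service 1 year ≥ 1 month (≈30 days) ✓; dept QA ✗ → not eligible.

Dependent Care FSA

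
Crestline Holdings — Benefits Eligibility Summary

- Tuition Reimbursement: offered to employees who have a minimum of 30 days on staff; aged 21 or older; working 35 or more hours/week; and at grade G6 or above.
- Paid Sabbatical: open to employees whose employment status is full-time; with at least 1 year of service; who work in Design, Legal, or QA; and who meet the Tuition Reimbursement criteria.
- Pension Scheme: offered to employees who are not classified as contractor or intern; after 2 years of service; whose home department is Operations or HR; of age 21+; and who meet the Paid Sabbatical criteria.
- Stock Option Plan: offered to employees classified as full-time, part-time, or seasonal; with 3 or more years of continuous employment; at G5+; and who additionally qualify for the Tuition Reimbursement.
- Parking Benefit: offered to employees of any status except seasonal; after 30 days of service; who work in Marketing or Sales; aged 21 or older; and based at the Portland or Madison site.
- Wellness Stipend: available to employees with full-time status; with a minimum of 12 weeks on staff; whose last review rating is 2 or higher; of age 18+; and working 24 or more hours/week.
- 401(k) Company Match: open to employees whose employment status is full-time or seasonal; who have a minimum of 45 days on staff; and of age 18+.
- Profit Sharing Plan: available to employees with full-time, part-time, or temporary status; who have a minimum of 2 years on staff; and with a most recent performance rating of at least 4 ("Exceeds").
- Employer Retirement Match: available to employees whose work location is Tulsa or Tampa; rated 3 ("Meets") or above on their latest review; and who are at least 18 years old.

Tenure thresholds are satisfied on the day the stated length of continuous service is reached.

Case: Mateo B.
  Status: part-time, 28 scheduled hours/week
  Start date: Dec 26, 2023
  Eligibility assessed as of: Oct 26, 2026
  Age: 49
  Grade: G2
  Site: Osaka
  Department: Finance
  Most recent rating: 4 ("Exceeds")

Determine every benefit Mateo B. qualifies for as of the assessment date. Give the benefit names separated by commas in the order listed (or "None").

Service from Dec 26, 2023 to Oct 26, 2026: 1035 days.
Tuition Reimbursement — service 1035 days ≥ 30 days ✓; age 49 ≥ 21 ✓; 28 hrs/wk < 35 ✗ → not eligible.
Paid Sabbatical — status part-time ✗ (requires full-time) → not eligible.
Pension Scheme — status part-time ✓ (not excluded); service 1035 days ≥ 2 years (≈730 days) ✓; dept Finance ✗ → not eligible.
Stock Option Plan — status part-time ✓; service 1035 days < 3 years (≈1095 days) ✗ → not eligible.
Parking Benefit — status part-time ✓ (not excluded); service 1035 days ≥ 30 days ✓; dept Finance ✗ → not eligible.
Wellness Stipend — status part-time ✗ (requires full-time) → not eligible.
401(k) Company Match — status part-time ✗ (requires full-time or seasonal) → not eligible.
Profit Sharing Plan — status part-time ✓; service 1035 days ≥ 2 years (≈730 days) ✓; rating 4 ≥ 4 ✓ → eligible.
Employer Retirement Match — site Osaka ✗ (not Tulsa or Tampa) → not eligible.

Profit Sharing Plan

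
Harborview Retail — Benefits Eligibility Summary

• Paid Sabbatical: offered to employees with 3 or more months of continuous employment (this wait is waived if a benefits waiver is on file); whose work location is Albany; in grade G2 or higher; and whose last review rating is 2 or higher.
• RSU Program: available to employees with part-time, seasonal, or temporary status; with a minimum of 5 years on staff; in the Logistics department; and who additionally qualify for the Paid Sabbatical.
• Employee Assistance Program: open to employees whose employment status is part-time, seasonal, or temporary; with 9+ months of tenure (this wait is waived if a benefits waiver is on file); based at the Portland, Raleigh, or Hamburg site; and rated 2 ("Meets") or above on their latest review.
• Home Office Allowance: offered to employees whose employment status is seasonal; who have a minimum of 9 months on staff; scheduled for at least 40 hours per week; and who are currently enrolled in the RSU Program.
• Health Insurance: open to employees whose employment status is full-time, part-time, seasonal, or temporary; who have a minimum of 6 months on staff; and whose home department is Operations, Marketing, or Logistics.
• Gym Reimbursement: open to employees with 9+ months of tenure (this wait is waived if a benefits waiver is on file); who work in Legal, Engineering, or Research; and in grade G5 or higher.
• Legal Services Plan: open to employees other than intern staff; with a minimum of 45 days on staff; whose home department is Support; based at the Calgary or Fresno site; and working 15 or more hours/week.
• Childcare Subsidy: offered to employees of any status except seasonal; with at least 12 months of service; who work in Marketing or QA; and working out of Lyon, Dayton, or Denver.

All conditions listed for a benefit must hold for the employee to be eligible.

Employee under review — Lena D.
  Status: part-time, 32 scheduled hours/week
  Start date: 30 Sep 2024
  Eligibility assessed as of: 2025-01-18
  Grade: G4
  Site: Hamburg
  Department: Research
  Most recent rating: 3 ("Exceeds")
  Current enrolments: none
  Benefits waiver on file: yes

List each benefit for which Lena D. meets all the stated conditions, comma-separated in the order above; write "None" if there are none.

Employee Assistance Program

Service from 30 Sep 2024 to 2025-01-18: 110 days.
Paid Sabbatical — benefits waiver on file ✓; site Hamburg ✗ (not Albany) → not eligible.
RSU Program — status part-time ✓; service 110 days < 5 years (≈1825 days) ✗ → not eligible.
Employee Assistance Program — status part-time ✓; benefits waiver on file ✓; site Hamburg ✓; rating 3 ≥ 2 ✓ → eligible.
Home Office Allowance — status part-time ✗ (requires seasonal) → not eligible.
Health Insurance — status part-time ✓; service 110 days < 6 months (≈180 days) ✗ → not eligible.
Gym Reimbursement — benefits waiver on file ✓; dept Research ✓; grade G4 < G5 ✗ → not eligible.
Legal Services Plan — status part-time ✓ (not excluded); service 110 days ≥ 45 days ✓; dept Research ✗ → not eligible.
Childcare Subsidy — status part-time ✓ (not excluded); service 110 days < 12 months (≈360 days) ✗ → not eligible.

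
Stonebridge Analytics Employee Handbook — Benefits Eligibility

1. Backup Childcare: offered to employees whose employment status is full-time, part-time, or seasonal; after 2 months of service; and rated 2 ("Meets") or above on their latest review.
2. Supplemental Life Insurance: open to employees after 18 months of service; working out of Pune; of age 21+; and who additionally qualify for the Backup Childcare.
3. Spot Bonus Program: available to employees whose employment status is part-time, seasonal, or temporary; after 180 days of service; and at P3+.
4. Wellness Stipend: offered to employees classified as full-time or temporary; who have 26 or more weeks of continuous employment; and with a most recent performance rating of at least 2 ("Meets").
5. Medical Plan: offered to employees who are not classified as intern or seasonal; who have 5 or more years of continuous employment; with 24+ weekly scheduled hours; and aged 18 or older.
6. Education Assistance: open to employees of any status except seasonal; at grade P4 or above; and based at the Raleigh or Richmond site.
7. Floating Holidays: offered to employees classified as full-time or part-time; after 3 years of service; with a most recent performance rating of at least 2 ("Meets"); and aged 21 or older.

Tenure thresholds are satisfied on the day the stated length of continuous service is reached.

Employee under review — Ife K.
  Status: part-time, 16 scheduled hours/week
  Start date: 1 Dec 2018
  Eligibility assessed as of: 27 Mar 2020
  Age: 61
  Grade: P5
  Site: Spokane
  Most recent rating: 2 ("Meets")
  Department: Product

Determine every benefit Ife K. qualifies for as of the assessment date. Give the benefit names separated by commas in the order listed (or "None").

Service from 1 Dec 2018 to 27 Mar 2020: 482 days.
Backup Childcare — status part-time ✓; service 482 days ≥ 2 months (≈60 days) ✓; rating 2 ≥ 2 ✓ → eligible.
Supplemental Life Insurance — service 482 days < 18 months (≈540 days) ✗ → not eligible.
Spot Bonus Program — status part-time ✓; service 482 days ≥ 180 days ✓; grade P5 ≥ P3 ✓ → eligible.
Wellness Stipend — status part-time ✗ (requires full-time or temporary) → not eligible.
Medical Plan — status part-time ✓ (not excluded); service 482 days < 5 years (≈1825 days) ✗ → not eligible.
Education Assistance — status part-time ✓ (not excluded); grade P5 ≥ P4 ✓; site Spokane ✗ (not Raleigh or Richmond) → not eligible.
Floating Holidays — status part-time ✓; service 482 days < 3 years (≈1095 days) ✗ → not eligible.

Backup Childcare, Spot Bonus Program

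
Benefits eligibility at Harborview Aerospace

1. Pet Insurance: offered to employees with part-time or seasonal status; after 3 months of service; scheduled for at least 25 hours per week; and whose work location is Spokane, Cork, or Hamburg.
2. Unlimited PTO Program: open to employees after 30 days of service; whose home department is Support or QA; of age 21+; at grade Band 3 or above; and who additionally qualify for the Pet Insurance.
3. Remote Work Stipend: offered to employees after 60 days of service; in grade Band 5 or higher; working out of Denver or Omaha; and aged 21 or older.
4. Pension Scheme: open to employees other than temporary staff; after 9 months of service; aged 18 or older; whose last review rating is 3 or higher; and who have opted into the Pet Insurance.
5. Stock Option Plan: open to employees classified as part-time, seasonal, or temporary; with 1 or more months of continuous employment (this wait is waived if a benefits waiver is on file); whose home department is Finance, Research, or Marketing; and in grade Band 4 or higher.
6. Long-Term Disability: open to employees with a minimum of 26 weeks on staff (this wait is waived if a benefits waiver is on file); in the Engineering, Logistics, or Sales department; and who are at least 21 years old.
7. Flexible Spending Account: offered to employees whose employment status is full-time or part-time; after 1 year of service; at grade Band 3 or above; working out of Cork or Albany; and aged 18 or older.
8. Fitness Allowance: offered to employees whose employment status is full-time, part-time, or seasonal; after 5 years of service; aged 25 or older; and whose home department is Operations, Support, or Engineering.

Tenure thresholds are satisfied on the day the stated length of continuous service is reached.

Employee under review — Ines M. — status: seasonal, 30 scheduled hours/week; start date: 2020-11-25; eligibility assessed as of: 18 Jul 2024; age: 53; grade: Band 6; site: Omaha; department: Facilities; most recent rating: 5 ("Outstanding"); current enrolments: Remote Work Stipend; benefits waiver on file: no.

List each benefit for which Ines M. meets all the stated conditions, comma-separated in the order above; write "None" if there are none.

Service from 2020-11-25 to 18 Jul 2024: 1331 days.
Pet Insurance — status seasonal ✓; service 1331 days ≥ 3 months (≈90 days) ✓; 30 hrs/wk ≥ 25 ✓; site Omaha ✗ (not Spokane, Cork, or Hamburg) → not eligible.
Unlimited PTO Program — service 1331 days ≥ 30 days ✓; dept Facilities ✗ → not eligible.
Remote Work Stipend — service 1331 days ≥ 60 days ✓; grade Band 6 ≥ Band 5 ✓; site Omaha ✓; age 53 ≥ 21 ✓ → eligible.
Pension Scheme — status seasonal ✓ (not excluded); service 1331 days ≥ 9 months (≈270 days) ✓; age 53 ≥ 18 ✓; rating 5 ≥ 3 ✓; not enrolled in Pet Insurance ✗ → not eligible.
Stock Option Plan — status seasonal ✓; no waiver, service 1331 days ≥ 1 month (≈30 days) ✓; dept Facilities ✗ → not eligible.
Long-Term Disability — no waiver, service 1331 days ≥ 26 weeks (≈182 days) ✓; dept Facilities ✗ → not eligible.
Flexible Spending Account — status seasonal ✗ (requires full-time or part-time) → not eligible.
Fitness Allowance — status seasonal ✓; service 1331 days < 5 years (≈1825 days) ✗ → not eligible.

Remote Work Stipend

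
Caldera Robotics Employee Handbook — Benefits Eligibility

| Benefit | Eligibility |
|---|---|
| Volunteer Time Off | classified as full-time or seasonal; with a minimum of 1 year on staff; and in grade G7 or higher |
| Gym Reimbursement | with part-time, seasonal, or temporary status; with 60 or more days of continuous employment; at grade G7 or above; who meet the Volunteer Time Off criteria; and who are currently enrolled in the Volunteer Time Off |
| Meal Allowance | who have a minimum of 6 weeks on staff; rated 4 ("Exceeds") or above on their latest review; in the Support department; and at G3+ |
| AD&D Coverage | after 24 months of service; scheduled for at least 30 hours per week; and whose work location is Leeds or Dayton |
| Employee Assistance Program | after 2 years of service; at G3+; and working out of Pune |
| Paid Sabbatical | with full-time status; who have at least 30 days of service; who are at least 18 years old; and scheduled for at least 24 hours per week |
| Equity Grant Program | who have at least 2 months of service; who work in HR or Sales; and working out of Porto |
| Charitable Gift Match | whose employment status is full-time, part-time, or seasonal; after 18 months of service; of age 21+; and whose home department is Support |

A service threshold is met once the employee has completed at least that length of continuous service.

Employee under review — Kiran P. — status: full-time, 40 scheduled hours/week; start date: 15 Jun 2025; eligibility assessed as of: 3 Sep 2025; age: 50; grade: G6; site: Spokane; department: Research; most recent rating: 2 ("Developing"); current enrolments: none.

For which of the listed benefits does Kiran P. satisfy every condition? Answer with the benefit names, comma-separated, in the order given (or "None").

Service from 15 Jun 2025 to 3 Sep 2025: 80 days.
Volunteer Time Off — status full-time ✓; service 80 days < 1 year (≈365 days) ✗ → not eligible.
Gym Reimbursement — status full-time ✗ (requires part-time, seasonal, or temporary) → not eligible.
Meal Allowance — service 80 days ≥ 6 weeks (≈42 days) ✓; rating 2 < 4 ✗ → not eligible.
AD&D Coverage — service 80 days < 24 months (≈720 days) ✗ → not eligible.
Employee Assistance Program — service 80 days < 2 years (≈730 days) ✗ → not eligible.
Paid Sabbatical — status full-time ✓; service 80 days ≥ 30 days ✓; age 50 ≥ 18 ✓; 40 hrs/wk ≥ 24 ✓ → eligible.
Equity Grant Program — service 80 days ≥ 2 months (≈60 days) ✓; dept Research ✗ → not eligible.
Charitable Gift Match — status full-time ✓; service 80 days < 18 months (≈540 days) ✗ → not eligible.

Paid Sabbatical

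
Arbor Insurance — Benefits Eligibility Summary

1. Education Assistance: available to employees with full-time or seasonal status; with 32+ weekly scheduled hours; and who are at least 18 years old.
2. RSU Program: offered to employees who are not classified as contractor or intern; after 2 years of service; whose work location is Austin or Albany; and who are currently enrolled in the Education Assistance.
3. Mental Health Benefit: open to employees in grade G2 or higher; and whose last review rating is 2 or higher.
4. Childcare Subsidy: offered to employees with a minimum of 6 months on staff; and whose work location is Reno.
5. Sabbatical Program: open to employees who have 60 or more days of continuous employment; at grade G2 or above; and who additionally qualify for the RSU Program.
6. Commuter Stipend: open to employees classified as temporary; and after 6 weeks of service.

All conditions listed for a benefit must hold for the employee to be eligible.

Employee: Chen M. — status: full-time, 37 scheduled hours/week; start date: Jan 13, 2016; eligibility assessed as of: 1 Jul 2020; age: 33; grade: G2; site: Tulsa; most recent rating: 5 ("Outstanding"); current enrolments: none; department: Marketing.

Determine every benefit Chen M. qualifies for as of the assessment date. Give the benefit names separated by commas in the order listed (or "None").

Service from Jan 13, 2016 to 1 Jul 2020: 1631 days.
Education Assistance — status full-time ✓; 37 hrs/wk ≥ 32 ✓; age 33 ≥ 18 ✓ → eligible.
RSU Program — status full-time ✓ (not excluded); service 1631 days ≥ 2 years (≈730 days) ✓; site Tulsa ✗ (not Austin or Albany) → not eligible.
Mental Health Benefit — grade G2 ≥ G2 ✓; rating 5 ≥ 2 ✓ → eligible.
Childcare Subsidy — service 1631 days ≥ 6 months (≈180 days) ✓; site Tulsa ✗ (not Reno) → not eligible.
Sabbatical Program — service 1631 days ≥ 60 days ✓; grade G2 ≥ G2 ✓; not eligible for RSU Program ✗ → not eligible.
Commuter Stipend — status full-time ✗ (requires temporary) → not eligible.

Education Assistance, Mental Health Benefit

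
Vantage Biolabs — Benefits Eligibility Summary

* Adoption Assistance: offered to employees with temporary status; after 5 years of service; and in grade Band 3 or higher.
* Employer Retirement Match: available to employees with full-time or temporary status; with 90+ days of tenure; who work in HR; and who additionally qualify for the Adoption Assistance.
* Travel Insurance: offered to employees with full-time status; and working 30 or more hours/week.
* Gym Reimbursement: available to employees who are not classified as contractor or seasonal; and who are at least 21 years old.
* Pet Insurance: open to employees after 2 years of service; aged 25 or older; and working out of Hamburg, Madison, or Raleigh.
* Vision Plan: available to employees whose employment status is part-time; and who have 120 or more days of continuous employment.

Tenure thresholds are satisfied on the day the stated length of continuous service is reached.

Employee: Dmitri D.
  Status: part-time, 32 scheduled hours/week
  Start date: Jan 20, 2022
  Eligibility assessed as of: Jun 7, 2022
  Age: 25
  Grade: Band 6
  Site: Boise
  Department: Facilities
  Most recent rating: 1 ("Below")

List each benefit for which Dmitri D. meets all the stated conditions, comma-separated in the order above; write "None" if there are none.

Service from Jan 20, 2022 to Jun 7, 2022: 138 days.
Adoption Assistance — status part-time ✗ (requires temporary) → not eligible.
Employer Retirement Match — status part-time ✗ (requires full-time or temporary) → not eligible.
Travel Insurance — status part-time ✗ (requires full-time) → not eligible.
Gym Reimbursement — status part-time ✓ (not excluded); age 25 ≥ 21 ✓ → eligible.
Pet Insurance — service 138 days < 2 years (≈730 days) ✗ → not eligible.
Vision Plan — status part-time ✓; service 138 days ≥ 120 days ✓ → eligible.

Gym Reimbursement, Vision Plan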